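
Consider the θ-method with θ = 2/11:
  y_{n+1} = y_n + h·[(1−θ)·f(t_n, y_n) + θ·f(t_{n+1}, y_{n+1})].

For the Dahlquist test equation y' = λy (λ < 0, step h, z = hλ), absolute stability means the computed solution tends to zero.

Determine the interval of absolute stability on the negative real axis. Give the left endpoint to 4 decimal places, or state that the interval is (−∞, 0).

On y'=λy, z=hλ:
  y_{n+1} = y_n + z·[9/11·y_n + 2/11·y_{n+1}] ⇒ (1 − 2/11z)y_{n+1} = (1 + 9/11z)y_n
  ⇒ R(z) = (1 + 9/11z)/(1 − 2/11z).

Solve |R(x)|<1 on ℝ⁻.
x=-0.94: |R|=0.1972
R=−1: 1+9/11x = −1+2/11x ⇒ -7/11x=2 ⇒ x=2/(-7/11)=-3.1429
Confirm numerically:
  x=-2.830: |R|=0.86855 <1
  x=-1.991: |R|=0.46182 <1
  x=-1.674: |R|=0.28338 <1
  x=-3.680: |R|=1.20479 >1
  x=-3.351: |R|=1.08231 >1
  x=-3.262: |R|=1.04759 >1
Stable set (-3.1429, 0).

z∈(-3.1429,0).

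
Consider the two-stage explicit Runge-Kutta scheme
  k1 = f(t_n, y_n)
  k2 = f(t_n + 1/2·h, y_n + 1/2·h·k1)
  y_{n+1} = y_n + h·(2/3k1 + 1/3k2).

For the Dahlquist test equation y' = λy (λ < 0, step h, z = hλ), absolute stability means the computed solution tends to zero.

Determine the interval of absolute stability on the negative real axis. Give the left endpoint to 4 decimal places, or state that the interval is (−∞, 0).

(-6.0000, 0).

Test eqn y'=λy, z=hλ:
  k1=λy_n ⇒ h·k1=z·y_n;  k2=λ(1+1/2z)y_n ⇒ h·k2=z(1+1/2z)y_n
  y_{n+1}/y_n = 1 + 2/3z + 1/3z(1+1/2z) = 1 + z + 1/6z²
  R(z) = 1 + z + 1/6z².

Find x<0 with |R(x)|<1.
x=-0.51: |R|=0.5333
R=1: x+1/6x²=0 ⇒ x=−6=-6.0000; min R=1−1/(4·1/6)=-0.5000>−1
Confirm numerically:
  x=-4.361: |R|=0.19128 <1
  x=-2.821: |R|=0.49466 <1
  x=-2.479: |R|=0.45476 <1
  x=-6.565: |R|=1.61820 >1
  x=-6.304: |R|=1.31940 >1
  x=-6.161: |R|=1.16532 >1
Stable set (-6.0000, 0).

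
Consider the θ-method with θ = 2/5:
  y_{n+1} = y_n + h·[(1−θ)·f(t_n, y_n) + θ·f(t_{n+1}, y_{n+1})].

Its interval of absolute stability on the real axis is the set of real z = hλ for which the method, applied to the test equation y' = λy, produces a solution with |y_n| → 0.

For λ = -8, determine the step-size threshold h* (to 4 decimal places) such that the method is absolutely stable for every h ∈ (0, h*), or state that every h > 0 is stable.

(-10.0000,0); λ=-8 ⇒ h* = (10)/8 = 1.2500.

Set f=λy, z=hλ:
  y_{n+1} = y_n + z·[3/5·y_n + 2/5·y_{n+1}] ⇒ (1 − 2/5z)y_{n+1} = (1 + 3/5z)y_n
  R(z) = (1 + 3/5z)/(1 − 2/5z).

Boundary: |R(x)|=1, x<0.
x=-1.73: |R|=0.0225
R=−1: 1+3/5x = −1+2/5x ⇒ -1/5x=2 ⇒ x=2/(-1/5)=-10.0000
Confirm numerically:
  x=-9.582: |R|=0.98270 <1
  x=-9.141: |R|=0.96310 <1
  x=-4.482: |R|=0.60484 <1
  x=-10.162: |R|=1.00640 >1
  x=-10.057: |R|=1.00227 >1
Stable set (-10.0000, 0).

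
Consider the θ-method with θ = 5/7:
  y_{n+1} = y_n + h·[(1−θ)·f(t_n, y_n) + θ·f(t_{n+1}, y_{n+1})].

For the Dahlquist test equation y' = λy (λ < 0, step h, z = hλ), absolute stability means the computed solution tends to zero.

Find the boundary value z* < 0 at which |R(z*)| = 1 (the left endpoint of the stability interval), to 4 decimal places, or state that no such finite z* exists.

unbounded; (−∞, 0).

With y'=λy (z=hλ):
  y_{n+1} = y_n + z·[2/7·y_n + 5/7·y_{n+1}] ⇒ (1 − 5/7z)y_{n+1} = (1 + 2/7z)y_n
  R(z) = (1 + 2/7z)/(1 − 5/7z).

Need |R(x)|<1, x<0.
x=-1.28: |R|=0.3313
x=-2: |R|=0.1765
x=-10: |R|=0.2281
x=-100: |R|=0.3807
θ=5/7≥1/2 ⇒ |1+2/7x|<|1−5/7x| ∀x<0 ⇒ interval (−∞,0).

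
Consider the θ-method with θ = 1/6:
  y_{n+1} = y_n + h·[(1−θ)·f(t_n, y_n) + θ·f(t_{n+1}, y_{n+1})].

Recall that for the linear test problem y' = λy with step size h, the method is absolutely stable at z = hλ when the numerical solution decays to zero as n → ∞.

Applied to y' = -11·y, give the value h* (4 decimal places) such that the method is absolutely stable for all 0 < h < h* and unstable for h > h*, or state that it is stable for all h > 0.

(-3.0000,0); λ=-11 ⇒ h* = (3)/11 = 0.2727.

With y'=λy (z=hλ):
  y_{n+1} = y_n + z·[5/6·y_n + 1/6·y_{n+1}] ⇒ (1 − 1/6z)y_{n+1} = (1 + 5/6z)y_n
  R(z) = (1 + 5/6z)/(1 − 1/6z).

Solve |R(x)|<1 on ℝ⁻.
x=-1.76: |R|=0.3608
R=−1: 1+5/6x = −1+1/6x ⇒ -2/3x=2 ⇒ x=2/(-2/3)=-3.0000
Confirm numerically:
  x=-2.324: |R|=0.67516 <1
  x=-2.146: |R|=0.58065 <1
  x=-1.654: |R|=0.29658 <1
  x=-3.579: |R|=1.24178 >1
  x=-3.372: |R|=1.15877 >1
  x=-3.280: |R|=1.12069 >1
Stable set (-3.0000, 0).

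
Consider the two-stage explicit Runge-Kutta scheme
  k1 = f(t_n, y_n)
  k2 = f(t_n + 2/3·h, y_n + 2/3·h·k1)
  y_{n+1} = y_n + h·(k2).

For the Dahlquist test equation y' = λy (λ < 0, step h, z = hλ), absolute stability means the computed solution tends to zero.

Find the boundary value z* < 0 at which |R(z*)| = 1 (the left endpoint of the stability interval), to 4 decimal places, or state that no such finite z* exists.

left endpoint -1.5000.

Test eqn y'=λy, z=hλ:
  k1=λy_n ⇒ h·k1=z·y_n;  k2=λ(1+2/3z)y_n ⇒ h·k2=z(1+2/3z)y_n
  y_{n+1}/y_n = 1 + z(1+2/3z) = 1 + z + 2/3z²
  ⇒ R(z) = 1 + z + 2/3z².

Boundary: |R(x)|=1, x<0.
x=-0.63: |R|=0.6346
R=1: x+2/3x²=0 ⇒ x=−3/2=-1.5000; min R=1−1/(4·2/3)=0.6250>−1
Confirm numerically:
  x=-1.464: |R|=0.96486 <1
  x=-1.030: |R|=0.67727 <1
  x=-0.786: |R|=0.62586 <1
  x=-1.959: |R|=1.59945 >1
  x=-1.827: |R|=1.39829 >1
Interval (-1.5000, 0).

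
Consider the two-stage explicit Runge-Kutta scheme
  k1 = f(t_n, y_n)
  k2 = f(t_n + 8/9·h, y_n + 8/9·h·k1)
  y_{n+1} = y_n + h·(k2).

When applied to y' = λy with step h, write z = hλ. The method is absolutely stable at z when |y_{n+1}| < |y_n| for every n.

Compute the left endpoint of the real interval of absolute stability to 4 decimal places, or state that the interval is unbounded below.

On y'=λy, z=hλ:
  k1=λy_n ⇒ h·k1=z·y_n;  k2=λ(1+8/9z)y_n ⇒ h·k2=z(1+8/9z)y_n
  y_{n+1}/y_n = 1 + z(1+8/9z) = 1 + z + 8/9z²
  so R(z) = 1 + z + 8/9z².

Solve |R(x)|<1 on ℝ⁻.
x=-0.97: |R|=0.8664
R=1: x+8/9x²=0 ⇒ x=−9/8=-1.1250; min R=1−1/(4·8/9)=0.7188>−1
Confirm numerically:
  x=-0.777: |R|=0.75965 <1
  x=-0.568: |R|=0.71878 <1
  x=-0.477: |R|=0.72525 <1
  x=-1.508: |R|=1.51339 >1
  x=-1.362: |R|=1.28693 >1
  x=-1.176: |R|=1.05331 >1
So |R|<1 on (-1.1250, 0).

left endpoint -1.1250.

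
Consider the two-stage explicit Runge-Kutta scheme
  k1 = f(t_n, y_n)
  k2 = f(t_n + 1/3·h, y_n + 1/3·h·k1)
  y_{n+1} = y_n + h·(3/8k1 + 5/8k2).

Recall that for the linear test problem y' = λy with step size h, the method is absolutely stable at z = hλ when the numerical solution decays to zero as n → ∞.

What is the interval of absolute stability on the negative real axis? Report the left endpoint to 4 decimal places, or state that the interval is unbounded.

z∈(-4.8000,0).

Test eqn y'=λy, z=hλ:
  k1=λy_n ⇒ h·k1=z·y_n;  k2=λ(1+1/3z)y_n ⇒ h·k2=z(1+1/3z)y_n
  y_{n+1}/y_n = 1 + 3/8z + 5/8z(1+1/3z) = 1 + z + 5/24z²
  so R(z) = 1 + z + 5/24z².

Need |R(x)|<1, x<0.
x=-0.49: |R|=0.5600
R=1: x+5/24x²=0 ⇒ x=−24/5=-4.8000; min R=1−1/(4·5/24)=-0.2000>−1
Confirm numerically:
  x=-4.633: |R|=0.83881 <1
  x=-4.521: |R|=0.73722 <1
  x=-4.161: |R|=0.44607 <1
  x=-5.114: |R|=1.33454 >1
  x=-4.876: |R|=1.07720 >1
  x=-4.862: |R|=1.06280 >1
So |R|<1 on (-4.8000, 0).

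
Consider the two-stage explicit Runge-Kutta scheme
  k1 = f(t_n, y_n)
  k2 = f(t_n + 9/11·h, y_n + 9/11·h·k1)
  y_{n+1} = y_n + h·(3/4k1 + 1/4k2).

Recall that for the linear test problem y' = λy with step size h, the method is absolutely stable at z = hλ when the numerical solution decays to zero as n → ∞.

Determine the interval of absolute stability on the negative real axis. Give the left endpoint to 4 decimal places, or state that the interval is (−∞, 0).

Test eqn y'=λy, z=hλ:
  k1=λy_n ⇒ h·k1=z·y_n;  k2=λ(1+9/11z)y_n ⇒ h·k2=z(1+9/11z)y_n
  y_{n+1}/y_n = 1 + 3/4z + 1/4z(1+9/11z) = 1 + z + 9/44z²
  Hence R(z) = 1 + z + 9/44z².

Need |R(x)|<1, x<0.
x=-1.46: |R|=0.0240
R=1: x+9/44x²=0 ⇒ x=−44/9=-4.8889; min R=1−1/(4·9/44)=-0.2222>−1
Confirm numerically:
  x=-4.220: |R|=0.42263 <1
  x=-3.892: |R|=0.20639 <1
  x=-2.990: |R|=0.16134 <1
  x=-2.537: |R|=0.22047 <1
  x=-5.065: |R|=1.18246 >1
  x=-4.989: |R|=1.10216 >1
So |R|<1 on (-4.8889, 0).

(-4.8889, 0).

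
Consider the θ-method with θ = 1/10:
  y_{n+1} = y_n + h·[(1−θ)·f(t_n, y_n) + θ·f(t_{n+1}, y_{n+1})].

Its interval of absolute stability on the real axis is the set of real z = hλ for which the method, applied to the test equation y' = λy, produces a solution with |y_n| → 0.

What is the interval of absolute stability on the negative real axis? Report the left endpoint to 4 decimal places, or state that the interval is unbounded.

On y'=λy, z=hλ:
  y_{n+1} = y_n + z·[9/10·y_n + 1/10·y_{n+1}] ⇒ (1 − 1/10z)y_{n+1} = (1 + 9/10z)y_n
  Hence R(z) = (1 + 9/10z)/(1 − 1/10z).

Solve |R(x)|<1 on ℝ⁻.
x=-1.01: |R|=0.0827
R=−1: 1+9/10x = −1+1/10x ⇒ -4/5x=2 ⇒ x=2/(-4/5)=-2.5000
Confirm numerically:
  x=-2.107: |R|=0.74032 <1
  x=-1.624: |R|=0.39711 <1
  x=-1.392: |R|=0.22191 <1
  x=-1.314: |R|=0.16139 <1
  x=-2.924: |R|=1.26246 >1
  x=-2.795: |R|=1.18445 >1
Stable set (-2.5000, 0).

(-2.5000, 0).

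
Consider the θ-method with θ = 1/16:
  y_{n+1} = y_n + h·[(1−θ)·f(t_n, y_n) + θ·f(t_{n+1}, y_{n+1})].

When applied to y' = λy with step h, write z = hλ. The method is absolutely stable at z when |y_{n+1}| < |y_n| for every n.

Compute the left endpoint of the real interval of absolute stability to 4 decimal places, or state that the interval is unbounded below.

left endpoint -2.2857.

On y'=λy, z=hλ:
  y_{n+1} = y_n + z·[15/16·y_n + 1/16·y_{n+1}] ⇒ (1 − 1/16z)y_{n+1} = (1 + 15/16z)y_n
  so R(z) = (1 + 15/16z)/(1 − 1/16z).

Boundary: |R(x)|=1, x<0.
x=-1.24: |R|=0.1508
R=−1: 1+15/16x = −1+1/16x ⇒ -7/8x=2 ⇒ x=2/(-7/8)=-2.2857
Confirm numerically:
  x=-2.183: |R|=0.92092 <1
  x=-1.773: |R|=0.59613 <1
  x=-1.395: |R|=0.28313 <1
  x=-1.229: |R|=0.14133 <1
  x=-2.885: |R|=1.44427 >1
  x=-2.334: |R|=1.03687 >1
Interval (-2.2857, 0).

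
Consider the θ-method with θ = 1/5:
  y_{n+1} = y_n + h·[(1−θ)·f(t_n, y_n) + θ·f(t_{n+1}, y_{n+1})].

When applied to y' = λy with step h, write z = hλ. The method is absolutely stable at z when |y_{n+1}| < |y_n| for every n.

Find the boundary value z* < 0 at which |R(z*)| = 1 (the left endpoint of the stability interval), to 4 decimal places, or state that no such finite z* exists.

On y'=λy, z=hλ:
  y_{n+1} = y_n + z·[4/5·y_n + 1/5·y_{n+1}] ⇒ (1 − 1/5z)y_{n+1} = (1 + 4/5z)y_n
  Hence R(z) = (1 + 4/5z)/(1 − 1/5z).

Solve |R(x)|<1 on ℝ⁻.
x=-0.66: |R|=0.4170
R=−1: 1+4/5x = −1+1/5x ⇒ -3/5x=2 ⇒ x=2/(-3/5)=-3.3333
Confirm numerically:
  x=-2.510: |R|=0.67111 <1
  x=-2.368: |R|=0.60695 <1
  x=-2.051: |R|=0.45440 <1
  x=-1.800: |R|=0.32353 <1
  x=-3.442: |R|=1.03862 >1
  x=-3.415: |R|=1.02911 >1
Interval (-3.3333, 0).

left endpoint -3.3333.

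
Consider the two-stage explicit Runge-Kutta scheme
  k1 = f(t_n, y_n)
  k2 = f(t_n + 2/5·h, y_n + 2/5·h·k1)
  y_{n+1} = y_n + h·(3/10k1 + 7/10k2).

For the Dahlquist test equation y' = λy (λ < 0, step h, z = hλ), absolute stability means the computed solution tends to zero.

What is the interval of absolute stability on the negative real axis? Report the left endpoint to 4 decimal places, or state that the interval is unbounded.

z∈(-3.5714,0).

Test eqn y'=λy, z=hλ:
  k1=λy_n ⇒ h·k1=z·y_n;  k2=λ(1+2/5z)y_n ⇒ h·k2=z(1+2/5z)y_n
  y_{n+1}/y_n = 1 + 3/10z + 7/10z(1+2/5z) = 1 + z + 7/25z²
  ⇒ R(z) = 1 + z + 7/25z².

Boundary: |R(x)|=1, x<0.
x=-0.37: |R|=0.6683
R=1: x+7/25x²=0 ⇒ x=−25/7=-3.5714; min R=1−1/(4·7/25)=0.1071>−1
Confirm numerically:
  x=-2.605: |R|=0.29509 <1
  x=-2.065: |R|=0.12898 <1
  x=-1.485: |R|=0.13246 <1
  x=-4.139: |R|=1.65777 >1
  x=-4.078: |R|=1.57842 >1
  x=-3.751: |R|=1.18860 >1
Interval (-3.5714, 0).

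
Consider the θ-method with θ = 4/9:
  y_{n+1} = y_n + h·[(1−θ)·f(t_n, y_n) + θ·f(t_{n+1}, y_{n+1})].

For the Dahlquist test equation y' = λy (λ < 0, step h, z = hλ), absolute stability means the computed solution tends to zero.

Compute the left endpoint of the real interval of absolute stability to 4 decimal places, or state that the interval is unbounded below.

z* = -18.0000.

Set f=λy, z=hλ:
  y_{n+1} = y_n + z·[5/9·y_n + 4/9·y_{n+1}] ⇒ (1 − 4/9z)y_{n+1} = (1 + 5/9z)y_n
  R(z) = (1 + 5/9z)/(1 − 4/9z).

Need |R(x)|<1, x<0.
x=-1.35: |R|=0.1562
R=−1: 1+5/9x = −1+4/9x ⇒ -1/9x=2 ⇒ x=2/(-1/9)=-18.0000
Confirm numerically:
  x=-15.729: |R|=0.96842 <1
  x=-11.713: |R|=0.88743 <1
  x=-10.490: |R|=0.85263 <1
  x=-7.714: |R|=0.74192 <1
  x=-18.423: |R|=1.00512 >1
  x=-18.309: |R|=1.00376 >1
  x=-18.138: |R|=1.00169 >1
So |R|<1 on (-18.0000, 0).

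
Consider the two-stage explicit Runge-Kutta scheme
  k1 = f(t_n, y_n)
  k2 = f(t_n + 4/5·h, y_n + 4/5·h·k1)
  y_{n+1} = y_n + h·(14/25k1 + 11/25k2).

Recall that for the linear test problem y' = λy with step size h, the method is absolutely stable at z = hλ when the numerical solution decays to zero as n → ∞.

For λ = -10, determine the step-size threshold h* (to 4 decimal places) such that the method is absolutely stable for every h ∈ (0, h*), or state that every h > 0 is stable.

Set f=λy, z=hλ:
  k1=λy_n ⇒ h·k1=z·y_n;  k2=λ(1+4/5z)y_n ⇒ h·k2=z(1+4/5z)y_n
  y_{n+1}/y_n = 1 + 14/25z + 11/25z(1+4/5z) = 1 + z + 44/125z²
  Hence R(z) = 1 + z + 44/125z².

Boundary: |R(x)|=1, x<0.
x=-1.22: |R|=0.3039
R=1: x+44/125x²=0 ⇒ x=−125/44=-2.8409; min R=1−1/(4·44/125)=0.2898>−1
Confirm numerically:
  x=-1.766: |R|=0.33180 <1
  x=-1.654: |R|=0.30897 <1
  x=-1.561: |R|=0.29673 <1
  x=-3.327: |R|=1.56926 >1
  x=-3.153: |R|=1.34638 >1
So |R|<1 on (-2.8409, 0).

(-2.8409,0); λ=-10 ⇒ h* = (125/44)/10 = 0.2841.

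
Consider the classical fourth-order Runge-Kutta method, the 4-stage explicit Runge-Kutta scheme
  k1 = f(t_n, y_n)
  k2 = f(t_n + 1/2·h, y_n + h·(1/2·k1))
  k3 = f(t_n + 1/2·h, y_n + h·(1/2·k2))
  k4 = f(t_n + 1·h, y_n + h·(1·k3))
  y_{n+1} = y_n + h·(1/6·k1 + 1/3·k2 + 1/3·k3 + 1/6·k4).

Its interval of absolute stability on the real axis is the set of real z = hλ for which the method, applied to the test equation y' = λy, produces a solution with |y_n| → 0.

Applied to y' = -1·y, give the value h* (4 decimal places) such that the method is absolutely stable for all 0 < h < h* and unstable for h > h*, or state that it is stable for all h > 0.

(-2.7853,0); λ=-1 ⇒ h* = 2.7853.

With y'=λy (z=hλ):
  order 4, 4-stage ⇒ R(z)=1+z+z^2/2+z^3/6+z^4/24
  (e.g. R(-0.93)=0.39956, |R|=0.39956)

Solve |R(x)|<1 on ℝ⁻.
x=-0.93: |R|=0.3996
|R(-2.75)|=0.9481 |R(-1.25)|=0.3075 |R(-0.5)|=0.6068
Bisect:
  x_lo=-3.5726 |R|=2.9971  x_hi=-0.1584 |R|=0.8535
  mid=-1.86551 |R|=0.29716 →hi
  mid=-2.71906 |R|=0.90465 →hi
  mid=-3.14583 |R|=1.69431 →lo
  mid=-2.93245 |R|=1.24550 →lo
  mid=-2.82575 |R|=1.06273 →lo
  mid=-2.77241 |R|=0.98074 →hi
  mid=-2.79908 |R|=1.02099 →lo
  ...
  [-2.78533,-2.78512] ⇒ x*=-2.7853
So |R|<1 on (-2.7853, 0).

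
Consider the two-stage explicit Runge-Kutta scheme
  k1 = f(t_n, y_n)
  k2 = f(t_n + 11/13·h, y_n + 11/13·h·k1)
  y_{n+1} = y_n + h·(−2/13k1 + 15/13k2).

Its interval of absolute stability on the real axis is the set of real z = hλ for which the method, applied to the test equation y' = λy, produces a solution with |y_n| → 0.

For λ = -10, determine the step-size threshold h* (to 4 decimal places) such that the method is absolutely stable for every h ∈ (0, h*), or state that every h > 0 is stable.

On y'=λy, z=hλ:
  k1=λy_n ⇒ h·k1=z·y_n;  k2=λ(1+11/13z)y_n ⇒ h·k2=z(1+11/13z)y_n
  y_{n+1}/y_n = 1 − 2/13z + 15/13z(1+11/13z) = 1 + z + 165/169z²
  R(z) = 1 + z + 165/169z².

Need |R(x)|<1, x<0.
x=-1.32: |R|=1.3812
R=1: x+165/169x²=0 ⇒ x=−169/165=-1.0242; min R=1−1/(4·165/169)=0.7439>−1
Confirm numerically:
  x=-0.610: |R|=0.75329 <1
  x=-0.566: |R|=0.74677 <1
  x=-0.502: |R|=0.74404 <1
  x=-1.528: |R|=1.75152 >1
  x=-1.280: |R|=1.31962 >1
So |R|<1 on (-1.0242, 0).

(-1.0242,0); λ=-10 ⇒ h* = (169/165)/10 = 0.1024.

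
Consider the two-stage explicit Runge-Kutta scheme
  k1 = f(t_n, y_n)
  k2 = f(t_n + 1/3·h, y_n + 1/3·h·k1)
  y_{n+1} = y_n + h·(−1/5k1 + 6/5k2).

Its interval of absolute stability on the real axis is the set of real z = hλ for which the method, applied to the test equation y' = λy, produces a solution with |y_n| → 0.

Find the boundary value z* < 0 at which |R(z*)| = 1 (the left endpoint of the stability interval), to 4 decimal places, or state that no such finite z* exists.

On y'=λy, z=hλ:
  k1=λy_n ⇒ h·k1=z·y_n;  k2=λ(1+1/3z)y_n ⇒ h·k2=z(1+1/3z)y_n
  y_{n+1}/y_n = 1 − 1/5z + 6/5z(1+1/3z) = 1 + z + 2/5z²
  R(z) = 1 + z + 2/5z².

Find x<0 with |R(x)|<1.
x=-1.14: |R|=0.3798
R=1: x+2/5x²=0 ⇒ x=−5/2=-2.5000; min R=1−1/(4·2/5)=0.3750>−1
Confirm numerically:
  x=-2.451: |R|=0.95196 <1
  x=-1.912: |R|=0.55030 <1
  x=-1.628: |R|=0.43215 <1
  x=-1.302: |R|=0.37608 <1
  x=-2.994: |R|=1.59161 >1
  x=-2.860: |R|=1.41184 >1
  x=-2.630: |R|=1.13676 >1
So |R|<1 on (-2.5000, 0).

z* = -2.5000.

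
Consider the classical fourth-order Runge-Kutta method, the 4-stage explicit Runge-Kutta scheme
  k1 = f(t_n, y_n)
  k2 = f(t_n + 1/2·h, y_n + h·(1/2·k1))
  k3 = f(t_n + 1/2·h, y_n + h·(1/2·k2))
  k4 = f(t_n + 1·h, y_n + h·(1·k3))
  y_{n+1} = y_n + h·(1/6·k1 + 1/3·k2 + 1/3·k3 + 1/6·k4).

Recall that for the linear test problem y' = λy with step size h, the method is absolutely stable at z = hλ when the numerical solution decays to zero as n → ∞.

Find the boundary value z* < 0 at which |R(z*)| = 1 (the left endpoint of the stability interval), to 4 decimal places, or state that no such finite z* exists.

left endpoint -2.7853.

Test eqn y'=λy, z=hλ:
  order 4, 4-stage ⇒ R(z)=1+z+z^2/2+z^3/6+z^4/24
  (e.g. R(-0.85)=0.43065, |R|=0.43065)

Solve |R(x)|<1 on ℝ⁻.
x=-0.85: |R|=0.4306
|R(-3.17)|=1.7528 |R(-2.54)|=0.6889 |R(-1.05)|=0.3590
Bisect:
  x_lo=-3.3437 |R|=2.2242  x_hi=-0.1422 |R|=0.8674
  mid=-1.74297 |R|=0.27804 →hi
  mid=-2.54334 |R|=0.69242 →hi
  mid=-2.94352 |R|=1.26598 →lo
  mid=-2.74343 |R|=0.93870 →hi
  mid=-2.84348 |R|=1.09133 →lo
  mid=-2.79346 |R|=1.01238 →lo
  mid=-2.76844 |R|=0.97489 →hi
  mid=-2.78095 |R|=0.99347 →hi
  mid=-2.78720 |R|=1.00288 →lo
  mid=-2.78408 |R|=0.99817 →hi
  ...
  [-2.78544,-2.78525] ⇒ x*=-2.7853
Stable set (-2.7853, 0).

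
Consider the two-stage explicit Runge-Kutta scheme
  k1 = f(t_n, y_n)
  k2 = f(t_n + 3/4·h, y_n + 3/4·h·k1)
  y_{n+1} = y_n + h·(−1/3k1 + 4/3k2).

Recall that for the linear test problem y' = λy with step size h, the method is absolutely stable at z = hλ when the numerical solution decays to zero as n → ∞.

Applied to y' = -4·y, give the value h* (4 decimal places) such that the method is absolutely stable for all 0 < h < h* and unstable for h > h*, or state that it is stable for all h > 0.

Test eqn y'=λy, z=hλ:
  k1=λy_n ⇒ h·k1=z·y_n;  k2=λ(1+3/4z)y_n ⇒ h·k2=z(1+3/4z)y_n
  y_{n+1}/y_n = 1 − 1/3z + 4/3z(1+3/4z) = 1 + z + z²
  ⇒ R(z) = 1 + z + z².

Boundary: |R(x)|=1, x<0.
x=-1.68: |R|=2.1424
R=1: x+1x²=0 ⇒ x=−1=-1.0000; min R=1−1/(4·1)=0.7500>−1
Confirm numerically:
  x=-0.802: |R|=0.84120 <1
  x=-0.678: |R|=0.78168 <1
  x=-0.430: |R|=0.75490 <1
  x=-1.479: |R|=1.70844 >1
  x=-1.070: |R|=1.07490 >1
Stable set (-1.0000, 0).

(-1.0000,0); λ=-4 ⇒ h* = (1)/4 = 0.2500.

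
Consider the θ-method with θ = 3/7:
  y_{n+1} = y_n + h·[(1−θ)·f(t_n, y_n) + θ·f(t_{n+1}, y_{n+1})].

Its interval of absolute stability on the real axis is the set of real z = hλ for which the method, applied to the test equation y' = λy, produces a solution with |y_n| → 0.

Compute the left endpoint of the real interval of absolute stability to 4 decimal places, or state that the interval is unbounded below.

z* = -14.0000.

With y'=λy (z=hλ):
  y_{n+1} = y_n + z·[4/7·y_n + 3/7·y_{n+1}] ⇒ (1 − 3/7z)y_{n+1} = (1 + 4/7z)y_n
  so R(z) = (1 + 4/7z)/(1 − 3/7z).

Need |R(x)|<1, x<0.
x=-0.32: |R|=0.7186
R=−1: 1+4/7x = −1+3/7x ⇒ -1/7x=2 ⇒ x=2/(-1/7)=-14.0000
Confirm numerically:
  x=-13.056: |R|=0.97955 <1
  x=-10.563: |R|=0.91116 <1
  x=-10.254: |R|=0.90080 <1
  x=-9.562: |R|=0.87564 <1
  x=-14.353: |R|=1.00705 >1
  x=-14.237: |R|=1.00477 >1
Interval (-14.0000, 0).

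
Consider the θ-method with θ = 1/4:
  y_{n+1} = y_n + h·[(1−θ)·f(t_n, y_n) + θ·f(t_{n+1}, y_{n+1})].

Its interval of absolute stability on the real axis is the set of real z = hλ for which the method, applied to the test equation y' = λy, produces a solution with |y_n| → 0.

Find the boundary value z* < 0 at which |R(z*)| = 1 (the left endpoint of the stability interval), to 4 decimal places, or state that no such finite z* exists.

With y'=λy (z=hλ):
  y_{n+1} = y_n + z·[3/4·y_n + 1/4·y_{n+1}] ⇒ (1 − 1/4z)y_{n+1} = (1 + 3/4z)y_n
  ⇒ R(z) = (1 + 3/4z)/(1 − 1/4z).

Solve |R(x)|<1 on ℝ⁻.
x=-0.56: |R|=0.5088
R=−1: 1+3/4x = −1+1/4x ⇒ -1/2x=2 ⇒ x=2/(-1/2)=-4.0000
Confirm numerically:
  x=-3.614: |R|=0.89861 <1
  x=-3.424: |R|=0.84483 <1
  x=-2.507: |R|=0.54111 <1
  x=-4.442: |R|=1.10471 >1
  x=-4.357: |R|=1.08544 >1
Stable set (-4.0000, 0).

z* = -4.0000.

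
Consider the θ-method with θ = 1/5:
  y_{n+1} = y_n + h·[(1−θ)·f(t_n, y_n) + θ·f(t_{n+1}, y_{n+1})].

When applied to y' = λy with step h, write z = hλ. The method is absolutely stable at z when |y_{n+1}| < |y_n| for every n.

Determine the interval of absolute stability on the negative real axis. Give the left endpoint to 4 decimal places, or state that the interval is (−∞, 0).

With y'=λy (z=hλ):
  y_{n+1} = y_n + z·[4/5·y_n + 1/5·y_{n+1}] ⇒ (1 − 1/5z)y_{n+1} = (1 + 4/5z)y_n
  Hence R(z) = (1 + 4/5z)/(1 − 1/5z).

Need |R(x)|<1, x<0.
x=-1.43: |R|=0.1120
R=−1: 1+4/5x = −1+1/5x ⇒ -3/5x=2 ⇒ x=2/(-3/5)=-3.3333
Confirm numerically:
  x=-3.074: |R|=0.90364 <1
  x=-2.928: |R|=0.84662 <1
  x=-2.620: |R|=0.71916 <1
  x=-2.474: |R|=0.65507 <1
  x=-3.810: |R|=1.16232 >1
  x=-3.535: |R|=1.07088 >1
So |R|<1 on (-3.3333, 0).

(-3.3333, 0).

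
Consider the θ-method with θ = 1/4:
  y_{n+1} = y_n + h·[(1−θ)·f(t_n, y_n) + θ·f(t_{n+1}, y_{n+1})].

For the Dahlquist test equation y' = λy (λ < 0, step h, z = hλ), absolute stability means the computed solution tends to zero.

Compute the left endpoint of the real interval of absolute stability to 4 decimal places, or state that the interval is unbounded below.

With y'=λy (z=hλ):
  y_{n+1} = y_n + z·[3/4·y_n + 1/4·y_{n+1}] ⇒ (1 − 1/4z)y_{n+1} = (1 + 3/4z)y_n
  so R(z) = (1 + 3/4z)/(1 − 1/4z).

Solve |R(x)|<1 on ℝ⁻.
x=-0.58: |R|=0.4934
R=−1: 1+3/4x = −1+1/4x ⇒ -1/2x=2 ⇒ x=2/(-1/2)=-4.0000
Confirm numerically:
  x=-3.522: |R|=0.87291 <1
  x=-2.584: |R|=0.56987 <1
  x=-2.040: |R|=0.35099 <1
  x=-4.202: |R|=1.04926 >1
  x=-4.188: |R|=1.04592 >1
  x=-4.041: |R|=1.01020 >1
Stable set (-4.0000, 0).

z* = -4.0000.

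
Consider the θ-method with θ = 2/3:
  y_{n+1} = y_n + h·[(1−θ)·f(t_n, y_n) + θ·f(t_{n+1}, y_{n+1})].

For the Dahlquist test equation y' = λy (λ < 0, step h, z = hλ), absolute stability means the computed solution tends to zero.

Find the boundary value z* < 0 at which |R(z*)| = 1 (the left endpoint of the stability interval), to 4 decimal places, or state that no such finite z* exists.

Set f=λy, z=hλ:
  y_{n+1} = y_n + z·[1/3·y_n + 2/3·y_{n+1}] ⇒ (1 − 2/3z)y_{n+1} = (1 + 1/3z)y_n
  ⇒ R(z) = (1 + 1/3z)/(1 − 2/3z).

Need |R(x)|<1, x<0.
x=-1.61: |R|=0.2235
x=-2: |R|=0.1429
x=-10: |R|=0.3043
x=-100: |R|=0.4778
θ=2/3≥1/2 ⇒ |1+1/3x|<|1−2/3x| ∀x<0 ⇒ interval (−∞,0).

(−∞, 0) — no finite endpoint.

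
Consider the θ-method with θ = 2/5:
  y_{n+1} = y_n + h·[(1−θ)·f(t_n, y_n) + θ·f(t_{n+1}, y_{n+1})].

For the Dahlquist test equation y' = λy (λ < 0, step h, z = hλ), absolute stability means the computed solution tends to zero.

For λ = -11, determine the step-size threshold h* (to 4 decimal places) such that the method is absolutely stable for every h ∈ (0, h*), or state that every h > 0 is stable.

Test eqn y'=λy, z=hλ:
  y_{n+1} = y_n + z·[3/5·y_n + 2/5·y_{n+1}] ⇒ (1 − 2/5z)y_{n+1} = (1 + 3/5z)y_n
  ⇒ R(z) = (1 + 3/5z)/(1 − 2/5z).

Solve |R(x)|<1 on ℝ⁻.
x=-1.45: |R|=0.0823
R=−1: 1+3/5x = −1+2/5x ⇒ -1/5x=2 ⇒ x=2/(-1/5)=-10.0000
Confirm numerically:
  x=-8.306: |R|=0.92162 <1
  x=-6.902: |R|=0.83525 <1
  x=-5.441: |R|=0.71295 <1
  x=-10.469: |R|=1.01808 >1
  x=-10.385: |R|=1.01494 >1
  x=-10.092: |R|=1.00365 >1
So |R|<1 on (-10.0000, 0).

(-10.0000,0); λ=-11 ⇒ h* = (10)/11 = 0.9091.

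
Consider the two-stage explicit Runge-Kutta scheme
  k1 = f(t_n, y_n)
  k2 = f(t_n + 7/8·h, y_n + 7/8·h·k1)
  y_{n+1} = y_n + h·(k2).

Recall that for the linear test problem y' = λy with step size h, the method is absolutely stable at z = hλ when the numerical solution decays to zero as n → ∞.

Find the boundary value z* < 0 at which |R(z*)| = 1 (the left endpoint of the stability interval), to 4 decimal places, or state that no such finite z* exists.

On y'=λy, z=hλ:
  k1=λy_n ⇒ h·k1=z·y_n;  k2=λ(1+7/8z)y_n ⇒ h·k2=z(1+7/8z)y_n
  y_{n+1}/y_n = 1 + z(1+7/8z) = 1 + z + 7/8z²
  Hence R(z) = 1 + z + 7/8z².

Solve |R(x)|<1 on ℝ⁻.
x=-1.68: |R|=1.7896
R=1: x+7/8x²=0 ⇒ x=−8/7=-1.1429; min R=1−1/(4·7/8)=0.7143>−1
Confirm numerically:
  x=-0.993: |R|=0.86979 <1
  x=-0.838: |R|=0.77646 <1
  x=-0.517: |R|=0.71688 <1
  x=-1.364: |R|=1.26393 >1
  x=-1.256: |R|=1.12434 >1
So |R|<1 on (-1.1429, 0).

z* = -1.1429.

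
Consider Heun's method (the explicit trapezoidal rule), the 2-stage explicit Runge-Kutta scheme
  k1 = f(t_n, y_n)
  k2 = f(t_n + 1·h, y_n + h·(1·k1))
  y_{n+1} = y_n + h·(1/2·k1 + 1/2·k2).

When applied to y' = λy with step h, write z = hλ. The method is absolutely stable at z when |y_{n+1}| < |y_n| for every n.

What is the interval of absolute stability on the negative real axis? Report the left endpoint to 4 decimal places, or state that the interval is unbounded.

(-2.0000, 0).

Set f=λy, z=hλ:
  order 2, 2-stage ⇒ R(z)=1+z+z^2/2
  (e.g. R(-1.61)=0.68605, |R|=0.68605)

Boundary: |R(x)|=1, x<0.
x=-1.61: |R|=0.6861
|R(-2.03)|=1.0304 |R(-1.08)|=0.5032 |R(-0.96)|=0.5008
Bisect:
  x_lo=-2.3451 |R|=1.4046  x_hi=-0.2488 |R|=0.7822
  mid=-1.29691 |R|=0.54408 →hi
  mid=-1.82098 |R|=0.83701 →hi
  mid=-2.08302 |R|=1.08646 →lo
  mid=-1.95200 |R|=0.95315 →hi
  mid=-2.01751 |R|=1.01766 →lo
  mid=-1.98475 |R|=0.98487 →hi
  mid=-2.00113 |R|=1.00113 →lo
  mid=-1.99294 |R|=0.99297 →hi
  mid=-1.99704 |R|=0.99704 →hi
  mid=-1.99908 |R|=0.99908 →hi
  ...
  [-2.00011,-1.99998] ⇒ x*=-2.0000
So |R|<1 on (-2.0000, 0).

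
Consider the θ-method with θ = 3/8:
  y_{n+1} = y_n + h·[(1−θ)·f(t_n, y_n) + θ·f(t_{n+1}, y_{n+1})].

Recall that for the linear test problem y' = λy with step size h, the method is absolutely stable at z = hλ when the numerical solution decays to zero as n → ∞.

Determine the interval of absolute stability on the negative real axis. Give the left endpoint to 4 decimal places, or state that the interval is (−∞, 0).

On y'=λy, z=hλ:
  y_{n+1} = y_n + z·[5/8·y_n + 3/8·y_{n+1}] ⇒ (1 − 3/8z)y_{n+1} = (1 + 5/8z)y_n
  R(z) = (1 + 5/8z)/(1 − 3/8z).

Need |R(x)|<1, x<0.
x=-1.09: |R|=0.2263
R=−1: 1+5/8x = −1+3/8x ⇒ -1/4x=2 ⇒ x=2/(-1/4)=-8.0000
Confirm numerically:
  x=-5.944: |R|=0.84082 <1
  x=-5.350: |R|=0.77963 <1
  x=-4.891: |R|=0.72575 <1
  x=-8.049: |R|=1.00305 >1
  x=-8.027: |R|=1.00168 >1
  x=-8.021: |R|=1.00131 >1
Interval (-8.0000, 0).

z∈(-8.0000,0).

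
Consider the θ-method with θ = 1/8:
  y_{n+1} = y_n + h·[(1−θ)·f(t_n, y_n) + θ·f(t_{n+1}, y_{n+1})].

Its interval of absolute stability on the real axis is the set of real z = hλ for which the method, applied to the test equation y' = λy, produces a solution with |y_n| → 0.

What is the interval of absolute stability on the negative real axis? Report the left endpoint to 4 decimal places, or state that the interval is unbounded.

On y'=λy, z=hλ:
  y_{n+1} = y_n + z·[7/8·y_n + 1/8·y_{n+1}] ⇒ (1 − 1/8z)y_{n+1} = (1 + 7/8z)y_n
  Hence R(z) = (1 + 7/8z)/(1 − 1/8z).

Boundary: |R(x)|=1, x<0.
x=-0.93: |R|=0.1669
R=−1: 1+7/8x = −1+1/8x ⇒ -3/4x=2 ⇒ x=2/(-3/4)=-2.6667
Confirm numerically:
  x=-2.106: |R|=0.66713 <1
  x=-1.991: |R|=0.59423 <1
  x=-1.204: |R|=0.04650 <1
  x=-3.167: |R|=1.26883 >1
  x=-3.068: |R|=1.21756 >1
  x=-2.804: |R|=1.07627 >1
Stable set (-2.6667, 0).

z∈(-2.6667,0).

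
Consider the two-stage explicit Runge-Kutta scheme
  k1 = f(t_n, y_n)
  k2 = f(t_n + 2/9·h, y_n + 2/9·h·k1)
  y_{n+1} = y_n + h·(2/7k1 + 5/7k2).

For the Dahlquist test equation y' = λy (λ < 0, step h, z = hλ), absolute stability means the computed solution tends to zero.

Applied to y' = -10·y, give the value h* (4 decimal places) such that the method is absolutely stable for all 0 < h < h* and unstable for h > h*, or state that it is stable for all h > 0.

(-6.3000,0); λ=-10 ⇒ h* = (63/10)/10 = 0.6300.

Test eqn y'=λy, z=hλ:
  k1=λy_n ⇒ h·k1=z·y_n;  k2=λ(1+2/9z)y_n ⇒ h·k2=z(1+2/9z)y_n
  y_{n+1}/y_n = 1 + 2/7z + 5/7z(1+2/9z) = 1 + z + 10/63z²
  Hence R(z) = 1 + z + 10/63z².

Need |R(x)|<1, x<0.
x=-1.4: |R|=0.0889
R=1: x+10/63x²=0 ⇒ x=−63/10=-6.3000; min R=1−1/(4·10/63)=-0.5750>−1
Confirm numerically:
  x=-3.561: |R|=0.54819 <1
  x=-3.490: |R|=0.55665 <1
  x=-3.430: |R|=0.56256 <1
  x=-3.213: |R|=0.57437 <1
  x=-6.781: |R|=1.51772 >1
  x=-6.642: |R|=1.36057 >1
  x=-6.579: |R|=1.29136 >1
Interval (-6.3000, 0).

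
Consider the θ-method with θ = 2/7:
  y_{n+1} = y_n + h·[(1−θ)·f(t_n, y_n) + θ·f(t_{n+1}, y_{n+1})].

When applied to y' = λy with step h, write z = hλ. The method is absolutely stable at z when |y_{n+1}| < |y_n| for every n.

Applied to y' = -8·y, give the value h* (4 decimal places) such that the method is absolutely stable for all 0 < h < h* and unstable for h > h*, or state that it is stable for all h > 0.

(-4.6667,0); λ=-8 ⇒ h* = (14/3)/8 = 0.5833.

Test eqn y'=λy, z=hλ:
  y_{n+1} = y_n + z·[5/7·y_n + 2/7·y_{n+1}] ⇒ (1 − 2/7z)y_{n+1} = (1 + 5/7z)y_n
  ⇒ R(z) = (1 + 5/7z)/(1 − 2/7z).

Solve |R(x)|<1 on ℝ⁻.
x=-0.49: |R|=0.5702
R=−1: 1+5/7x = −1+2/7x ⇒ -3/7x=2 ⇒ x=2/(-3/7)=-4.6667
Confirm numerically:
  x=-4.629: |R|=0.99305 <1
  x=-3.031: |R|=0.62433 <1
  x=-1.997: |R|=0.27151 <1
  x=-5.200: |R|=1.09195 >1
  x=-5.027: |R|=1.06339 >1
So |R|<1 on (-4.6667, 0).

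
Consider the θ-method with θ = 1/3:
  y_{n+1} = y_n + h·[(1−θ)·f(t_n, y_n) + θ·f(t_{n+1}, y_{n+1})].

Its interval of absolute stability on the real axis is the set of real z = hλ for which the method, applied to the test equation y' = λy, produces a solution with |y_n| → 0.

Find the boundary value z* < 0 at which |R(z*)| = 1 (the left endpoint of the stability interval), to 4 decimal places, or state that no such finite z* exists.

Set f=λy, z=hλ:
  y_{n+1} = y_n + z·[2/3·y_n + 1/3·y_{n+1}] ⇒ (1 − 1/3z)y_{n+1} = (1 + 2/3z)y_n
  R(z) = (1 + 2/3z)/(1 − 1/3z).

Solve |R(x)|<1 on ℝ⁻.
x=-0.47: |R|=0.5937
R=−1: 1+2/3x = −1+1/3x ⇒ -1/3x=2 ⇒ x=2/(-1/3)=-6.0000
Confirm numerically:
  x=-3.702: |R|=0.65712 <1
  x=-2.727: |R|=0.42850 <1
  x=-2.577: |R|=0.38623 <1
  x=-6.302: |R|=1.03247 >1
  x=-6.178: |R|=1.01939 >1
Interval (-6.0000, 0).

left endpoint -6.0000.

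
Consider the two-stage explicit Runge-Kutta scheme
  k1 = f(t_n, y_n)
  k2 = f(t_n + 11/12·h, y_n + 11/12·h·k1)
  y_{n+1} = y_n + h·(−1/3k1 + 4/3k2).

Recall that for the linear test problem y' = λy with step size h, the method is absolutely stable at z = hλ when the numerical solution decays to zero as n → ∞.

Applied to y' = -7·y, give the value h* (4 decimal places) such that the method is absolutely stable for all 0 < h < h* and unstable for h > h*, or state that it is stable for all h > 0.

With y'=λy (z=hλ):
  k1=λy_n ⇒ h·k1=z·y_n;  k2=λ(1+11/12z)y_n ⇒ h·k2=z(1+11/12z)y_n
  y_{n+1}/y_n = 1 − 1/3z + 4/3z(1+11/12z) = 1 + z + 11/9z²
  Hence R(z) = 1 + z + 11/9z².

Need |R(x)|<1, x<0.
x=-0.84: |R|=1.0224
R=1: x+11/9x²=0 ⇒ x=−9/11=-0.8182; min R=1−1/(4·11/9)=0.7955>−1
Confirm numerically:
  x=-0.468: |R|=0.79970 <1
  x=-0.391: |R|=0.79585 <1
  x=-0.339: |R|=0.80146 <1
  x=-0.972: |R|=1.18274 >1
  x=-0.919: |R|=1.11324 >1
  x=-0.865: |R|=1.04950 >1
Stable set (-0.8182, 0).

(-0.8182,0); λ=-7 ⇒ h* = (9/11)/7 = 0.1169.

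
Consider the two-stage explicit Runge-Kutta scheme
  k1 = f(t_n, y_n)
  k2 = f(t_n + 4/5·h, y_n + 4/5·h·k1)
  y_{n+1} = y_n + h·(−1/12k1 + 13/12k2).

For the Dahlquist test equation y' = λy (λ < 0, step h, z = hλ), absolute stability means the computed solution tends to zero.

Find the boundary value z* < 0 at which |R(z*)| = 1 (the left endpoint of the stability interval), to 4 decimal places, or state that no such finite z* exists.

left endpoint -1.1538.

On y'=λy, z=hλ:
  k1=λy_n ⇒ h·k1=z·y_n;  k2=λ(1+4/5z)y_n ⇒ h·k2=z(1+4/5z)y_n
  y_{n+1}/y_n = 1 − 1/12z + 13/12z(1+4/5z) = 1 + z + 13/15z²
  so R(z) = 1 + z + 13/15z².

Solve |R(x)|<1 on ℝ⁻.
x=-1.06: |R|=0.9138
R=1: x+13/15x²=0 ⇒ x=−15/13=-1.1538; min R=1−1/(4·13/15)=0.7115>−1
Confirm numerically:
  x=-0.876: |R|=0.78906 <1
  x=-0.834: |R|=0.76882 <1
  x=-0.691: |R|=0.72282 <1
  x=-0.464: |R|=0.72259 <1
  x=-1.620: |R|=1.65448 >1
  x=-1.551: |R|=1.53385 >1
  x=-1.480: |R|=1.41835 >1
Interval (-1.1538, 0).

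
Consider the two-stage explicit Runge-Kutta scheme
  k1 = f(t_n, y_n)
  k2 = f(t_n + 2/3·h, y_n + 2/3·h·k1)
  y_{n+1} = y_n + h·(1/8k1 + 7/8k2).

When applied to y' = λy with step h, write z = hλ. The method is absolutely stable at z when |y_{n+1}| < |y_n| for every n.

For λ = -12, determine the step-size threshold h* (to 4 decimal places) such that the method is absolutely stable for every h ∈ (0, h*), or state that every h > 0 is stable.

On y'=λy, z=hλ:
  k1=λy_n ⇒ h·k1=z·y_n;  k2=λ(1+2/3z)y_n ⇒ h·k2=z(1+2/3z)y_n
  y_{n+1}/y_n = 1 + 1/8z + 7/8z(1+2/3z) = 1 + z + 7/12z²
  ⇒ R(z) = 1 + z + 7/12z².

Solve |R(x)|<1 on ℝ⁻.
x=-0.43: |R|=0.6779
R=1: x+7/12x²=0 ⇒ x=−12/7=-1.7143; min R=1−1/(4·7/12)=0.5714>−1
Confirm numerically:
  x=-1.196: |R|=0.63841 <1
  x=-1.142: |R|=0.61876 <1
  x=-0.997: |R|=0.58284 <1
  x=-0.888: |R|=0.57198 <1
  x=-2.252: |R|=1.70638 >1
  x=-1.875: |R|=1.17578 >1
Interval (-1.7143, 0).

(-1.7143,0); λ=-12 ⇒ h* = (12/7)/12 = 0.1429.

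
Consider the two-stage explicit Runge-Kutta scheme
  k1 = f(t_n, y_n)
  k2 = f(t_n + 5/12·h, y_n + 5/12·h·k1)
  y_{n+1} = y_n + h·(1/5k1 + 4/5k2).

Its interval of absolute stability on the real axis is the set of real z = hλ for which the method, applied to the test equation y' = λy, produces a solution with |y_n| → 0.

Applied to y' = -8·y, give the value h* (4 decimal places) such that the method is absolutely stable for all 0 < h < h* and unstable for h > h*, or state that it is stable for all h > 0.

With y'=λy (z=hλ):
  k1=λy_n ⇒ h·k1=z·y_n;  k2=λ(1+5/12z)y_n ⇒ h·k2=z(1+5/12z)y_n
  y_{n+1}/y_n = 1 + 1/5z + 4/5z(1+5/12z) = 1 + z + 1/3z²
  so R(z) = 1 + z + 1/3z².

Need |R(x)|<1, x<0.
x=-1.76: |R|=0.2725
R=1: x+1/3x²=0 ⇒ x=−3=-3.0000; min R=1−1/(4·1/3)=0.2500>−1
Confirm numerically:
  x=-2.643: |R|=0.68548 <1
  x=-1.970: |R|=0.32363 <1
  x=-1.883: |R|=0.29890 <1
  x=-1.881: |R|=0.29839 <1
  x=-3.538: |R|=1.63448 >1
  x=-3.402: |R|=1.45587 >1
  x=-3.259: |R|=1.28136 >1
Stable set (-3.0000, 0).

(-3.0000,0); λ=-8 ⇒ h* = (3)/8 = 0.3750.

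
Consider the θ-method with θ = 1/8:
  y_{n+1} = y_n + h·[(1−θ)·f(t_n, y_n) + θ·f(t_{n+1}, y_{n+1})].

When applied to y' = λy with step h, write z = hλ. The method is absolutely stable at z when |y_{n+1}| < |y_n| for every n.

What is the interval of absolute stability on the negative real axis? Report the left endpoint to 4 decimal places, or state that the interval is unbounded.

With y'=λy (z=hλ):
  y_{n+1} = y_n + z·[7/8·y_n + 1/8·y_{n+1}] ⇒ (1 − 1/8z)y_{n+1} = (1 + 7/8z)y_n
  so R(z) = (1 + 7/8z)/(1 − 1/8z).

Find x<0 with |R(x)|<1.
x=-1.66: |R|=0.3747
R=−1: 1+7/8x = −1+1/8x ⇒ -3/4x=2 ⇒ x=2/(-3/4)=-2.6667
Confirm numerically:
  x=-2.139: |R|=0.68774 <1
  x=-1.828: |R|=0.48799 <1
  x=-1.715: |R|=0.41225 <1
  x=-1.189: |R|=0.03515 <1
  x=-3.157: |R|=1.26369 >1
  x=-2.897: |R|=1.12682 >1
  x=-2.853: |R|=1.10301 >1
Stable set (-2.6667, 0).

z∈(-2.6667,0).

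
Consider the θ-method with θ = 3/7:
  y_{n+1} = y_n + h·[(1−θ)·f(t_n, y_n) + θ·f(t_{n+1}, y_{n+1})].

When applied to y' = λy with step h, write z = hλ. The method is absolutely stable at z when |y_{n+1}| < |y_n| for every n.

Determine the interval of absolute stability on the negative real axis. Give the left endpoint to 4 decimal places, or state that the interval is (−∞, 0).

Set f=λy, z=hλ:
  y_{n+1} = y_n + z·[4/7·y_n + 3/7·y_{n+1}] ⇒ (1 − 3/7z)y_{n+1} = (1 + 4/7z)y_n
  R(z) = (1 + 4/7z)/(1 − 3/7z).

Find x<0 with |R(x)|<1.
x=-0.66: |R|=0.4855
R=−1: 1+4/7x = −1+3/7x ⇒ -1/7x=2 ⇒ x=2/(-1/7)=-14.0000
Confirm numerically:
  x=-13.714: |R|=0.99406 <1
  x=-12.611: |R|=0.96902 <1
  x=-12.031: |R|=0.95431 <1
  x=-6.309: |R|=0.70336 <1
  x=-14.376: |R|=1.00750 >1
  x=-14.034: |R|=1.00069 >1
So |R|<1 on (-14.0000, 0).

(-14.0000, 0).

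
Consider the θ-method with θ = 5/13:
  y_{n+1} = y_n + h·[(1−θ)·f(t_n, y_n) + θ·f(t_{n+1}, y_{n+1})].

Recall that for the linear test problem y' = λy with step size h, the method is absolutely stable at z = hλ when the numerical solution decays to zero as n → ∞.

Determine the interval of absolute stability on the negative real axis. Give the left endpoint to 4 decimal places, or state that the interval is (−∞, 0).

With y'=λy (z=hλ):
  y_{n+1} = y_n + z·[8/13·y_n + 5/13·y_{n+1}] ⇒ (1 − 5/13z)y_{n+1} = (1 + 8/13z)y_n
  so R(z) = (1 + 8/13z)/(1 − 5/13z).

Find x<0 with |R(x)|<1.
x=-0.71: |R|=0.4423
R=−1: 1+8/13x = −1+5/13x ⇒ -3/13x=2 ⇒ x=2/(-3/13)=-8.6667
Confirm numerically:
  x=-7.834: |R|=0.95212 <1
  x=-7.640: |R|=0.93984 <1
  x=-7.390: |R|=0.92332 <1
  x=-6.316: |R|=0.84181 <1
  x=-9.240: |R|=1.02905 >1
  x=-8.820: |R|=1.00806 >1
  x=-8.810: |R|=1.00754 >1
Interval (-8.6667, 0).

z∈(-8.6667,0).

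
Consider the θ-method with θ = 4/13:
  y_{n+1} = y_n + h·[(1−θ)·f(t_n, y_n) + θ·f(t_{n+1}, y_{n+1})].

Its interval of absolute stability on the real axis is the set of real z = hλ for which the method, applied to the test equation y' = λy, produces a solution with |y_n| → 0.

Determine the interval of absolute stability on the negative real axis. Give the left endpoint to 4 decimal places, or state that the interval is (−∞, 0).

z∈(-5.2000,0).

On y'=λy, z=hλ:
  y_{n+1} = y_n + z·[9/13·y_n + 4/13·y_{n+1}] ⇒ (1 − 4/13z)y_{n+1} = (1 + 9/13z)y_n
  so R(z) = (1 + 9/13z)/(1 − 4/13z).

Boundary: |R(x)|=1, x<0.
x=-0.73: |R|=0.4039
R=−1: 1+9/13x = −1+4/13x ⇒ -5/13x=2 ⇒ x=2/(-5/13)=-5.2000
Confirm numerically:
  x=-3.996: |R|=0.79230 <1
  x=-3.157: |R|=0.60141 <1
  x=-3.025: |R|=0.56673 <1
  x=-2.722: |R|=0.48133 <1
  x=-5.773: |R|=1.07938 >1
  x=-5.360: |R|=1.02323 >1
  x=-5.267: |R|=1.00983 >1
Interval (-5.2000, 0).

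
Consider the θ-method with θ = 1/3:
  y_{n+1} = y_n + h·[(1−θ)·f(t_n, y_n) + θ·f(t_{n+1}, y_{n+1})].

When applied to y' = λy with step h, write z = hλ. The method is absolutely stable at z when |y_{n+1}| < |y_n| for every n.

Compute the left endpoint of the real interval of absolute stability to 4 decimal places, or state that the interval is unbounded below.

Test eqn y'=λy, z=hλ:
  y_{n+1} = y_n + z·[2/3·y_n + 1/3·y_{n+1}] ⇒ (1 − 1/3z)y_{n+1} = (1 + 2/3z)y_n
  ⇒ R(z) = (1 + 2/3z)/(1 − 1/3z).

Need |R(x)|<1, x<0.
x=-0.96: |R|=0.2727
R=−1: 1+2/3x = −1+1/3x ⇒ -1/3x=2 ⇒ x=2/(-1/3)=-6.0000
Confirm numerically:
  x=-5.825: |R|=0.98017 <1
  x=-5.620: |R|=0.95592 <1
  x=-3.275: |R|=0.56574 <1
  x=-6.532: |R|=1.05581 >1
  x=-6.172: |R|=1.01875 >1
So |R|<1 on (-6.0000, 0).

z* = -6.0000.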